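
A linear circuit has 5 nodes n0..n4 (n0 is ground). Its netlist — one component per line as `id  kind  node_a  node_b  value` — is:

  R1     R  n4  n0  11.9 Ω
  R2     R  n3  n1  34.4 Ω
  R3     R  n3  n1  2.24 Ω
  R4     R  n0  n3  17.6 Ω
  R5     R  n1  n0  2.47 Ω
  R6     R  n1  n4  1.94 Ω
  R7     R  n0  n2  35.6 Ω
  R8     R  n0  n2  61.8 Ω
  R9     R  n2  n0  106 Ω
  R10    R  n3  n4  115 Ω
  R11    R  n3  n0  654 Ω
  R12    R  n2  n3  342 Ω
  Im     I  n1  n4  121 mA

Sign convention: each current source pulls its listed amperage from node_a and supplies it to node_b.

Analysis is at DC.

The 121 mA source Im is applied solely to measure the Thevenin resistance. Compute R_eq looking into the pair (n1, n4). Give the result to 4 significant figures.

Apply KCL at each of the 4 non-ground nodes and solve the resulting linear system.
Node n1: branches {R2, R3, R5, R6, Im} → V_1 = -0.03184
Node n2: branches {R7, R8, R9, R12} → V_2 = -0.001292
Node n3: branches {R2, R3, R4, R10, R11, R12} → V_3 = -0.02503
Node n4: branches {R1, R6, R10, Im} → V_4 = 0.1716

R_eq = 1.681 Ω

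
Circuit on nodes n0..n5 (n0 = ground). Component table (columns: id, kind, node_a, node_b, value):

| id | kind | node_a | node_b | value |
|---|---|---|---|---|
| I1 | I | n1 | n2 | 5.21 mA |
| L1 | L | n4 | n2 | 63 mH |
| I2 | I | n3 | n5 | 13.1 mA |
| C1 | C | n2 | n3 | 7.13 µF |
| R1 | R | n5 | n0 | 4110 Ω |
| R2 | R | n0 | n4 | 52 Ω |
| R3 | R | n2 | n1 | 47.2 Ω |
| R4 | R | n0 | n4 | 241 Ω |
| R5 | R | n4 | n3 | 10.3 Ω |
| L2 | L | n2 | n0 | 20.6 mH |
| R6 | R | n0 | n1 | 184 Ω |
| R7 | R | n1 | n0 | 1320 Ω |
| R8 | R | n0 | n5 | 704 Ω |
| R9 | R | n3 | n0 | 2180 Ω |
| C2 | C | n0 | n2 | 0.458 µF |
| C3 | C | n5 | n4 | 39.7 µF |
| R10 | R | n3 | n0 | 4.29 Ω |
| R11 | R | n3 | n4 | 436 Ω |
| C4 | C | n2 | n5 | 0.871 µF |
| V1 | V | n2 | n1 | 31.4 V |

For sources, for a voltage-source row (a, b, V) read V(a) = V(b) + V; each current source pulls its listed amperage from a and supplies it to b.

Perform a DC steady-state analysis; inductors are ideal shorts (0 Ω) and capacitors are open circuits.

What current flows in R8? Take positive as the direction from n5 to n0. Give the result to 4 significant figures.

Element admittances at DC:
  I1: injects 0.00521 A into n2 (from n1)
  L1: short n4↔n2 (DC inductor)
  I2: injects 0.0131 A into n5 (from n3)
  Y(C1) = 0.000 S between n2,n3
  Y(R1) = 0.0002433 S between n5,n0
  Y(R2) = 0.01923 S between n0,n4
  Y(R3) = 0.02119 S between n2,n1
  Y(R4) = 0.004149 S between n0,n4
  Y(R5) = 0.09709 S between n4,n3
  L2: short n2↔n0 (DC inductor)
  Y(R6) = 0.005435 S between n0,n1
  Y(R7) = 0.0007576 S between n1,n0
  Y(R8) = 0.001420 S between n0,n5
  Y(R9) = 0.0004587 S between n3,n0
  Y(C2) = 0.000 S between n0,n2
  Y(C3) = 0.000 S between n5,n4
  Y(R10) = 0.2331 S between n3,n0
  Y(R11) = 0.002294 S between n3,n4
  Y(C4) = 0.000 S between n2,n5
  V1: constraint V(n2)−V(n1) = 31.4
Assemble and solve the 8×8 MNA system:
  V(n1)=-31.40  V(n2)=0.000  V(n3)=-0.03935  V(n4)=0.000  V(n5)=7.874
  i(L1)=-0.003910  i(L2)=0.1905  i(V1)=-0.8545

0.01118 A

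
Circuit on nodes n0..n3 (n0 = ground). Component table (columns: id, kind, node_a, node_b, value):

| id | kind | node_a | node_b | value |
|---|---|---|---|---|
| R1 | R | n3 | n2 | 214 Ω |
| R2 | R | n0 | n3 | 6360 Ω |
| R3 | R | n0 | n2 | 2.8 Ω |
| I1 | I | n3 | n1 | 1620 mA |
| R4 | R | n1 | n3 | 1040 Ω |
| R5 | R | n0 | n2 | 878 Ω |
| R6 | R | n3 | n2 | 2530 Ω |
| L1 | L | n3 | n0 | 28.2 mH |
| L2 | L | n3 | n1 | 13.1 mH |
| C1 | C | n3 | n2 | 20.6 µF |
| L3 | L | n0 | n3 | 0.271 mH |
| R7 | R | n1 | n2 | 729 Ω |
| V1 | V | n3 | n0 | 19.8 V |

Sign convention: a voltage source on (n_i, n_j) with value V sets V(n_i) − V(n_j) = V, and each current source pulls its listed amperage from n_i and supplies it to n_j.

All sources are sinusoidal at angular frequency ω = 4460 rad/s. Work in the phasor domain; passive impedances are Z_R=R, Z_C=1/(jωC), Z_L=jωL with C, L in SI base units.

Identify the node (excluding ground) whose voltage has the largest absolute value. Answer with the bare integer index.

Apply KCL at each of the 3 non-ground nodes and solve the resulting linear system.
Node n1: branches {I1, R4, L2, R7} → V_1 = 31.89+91.55j
Node n2: branches {R1, R3, R5, R6, C1, R7} → V_2 = 1.635+4.920j
Node n3: branches {R1, R2, I1, R4, R6, L1, L2, C1, L3, V1} → V_3 = 19.80+0.000j
Source currents: i(V1)=-0.5887+14.78j

1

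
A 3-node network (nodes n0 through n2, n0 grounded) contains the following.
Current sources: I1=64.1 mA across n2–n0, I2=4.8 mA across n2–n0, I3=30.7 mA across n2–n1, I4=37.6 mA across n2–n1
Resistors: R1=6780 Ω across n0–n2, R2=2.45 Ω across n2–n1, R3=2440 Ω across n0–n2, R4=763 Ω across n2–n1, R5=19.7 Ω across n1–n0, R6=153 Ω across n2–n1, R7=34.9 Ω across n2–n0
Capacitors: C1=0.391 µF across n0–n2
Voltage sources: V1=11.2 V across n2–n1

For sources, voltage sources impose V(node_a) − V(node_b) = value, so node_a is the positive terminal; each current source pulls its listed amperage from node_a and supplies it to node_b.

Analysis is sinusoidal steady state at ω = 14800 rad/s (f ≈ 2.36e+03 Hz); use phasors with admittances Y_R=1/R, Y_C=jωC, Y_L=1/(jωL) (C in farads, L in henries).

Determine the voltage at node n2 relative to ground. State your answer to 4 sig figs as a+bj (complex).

6.215-0.4497j V

Element admittances at ω=14800 rad/s:
  I1: injects 0.0641 A into n0 (from n2)
  Y(R1) = 0.0001475+0.000j S between n0,n2
  I2: injects 0.0048 A into n0 (from n2)
  Y(R2) = 0.4082+0.000j S between n2,n1
  Y(C1) = 0.000+0.005787j S between n0,n2
  Y(R3) = 0.0004098+0.000j S between n0,n2
  Y(R4) = 0.001311+0.000j S between n2,n1
  Y(R5) = 0.05076+0.000j S between n1,n0
  Y(R6) = 0.006536+0.000j S between n2,n1
  I3: injects 0.0307 A into n1 (from n2)
  I4: injects 0.0376 A into n1 (from n2)
  Y(R7) = 0.02865+0.000j S between n2,n0
  V1: constraint V(n2)−V(n1) = 11.2
Assemble and solve the 3×3 MNA system:
  V(n1)=-4.985-0.4497j  V(n2)=6.215-0.4497j
  i(V1)=-4.981-0.02283j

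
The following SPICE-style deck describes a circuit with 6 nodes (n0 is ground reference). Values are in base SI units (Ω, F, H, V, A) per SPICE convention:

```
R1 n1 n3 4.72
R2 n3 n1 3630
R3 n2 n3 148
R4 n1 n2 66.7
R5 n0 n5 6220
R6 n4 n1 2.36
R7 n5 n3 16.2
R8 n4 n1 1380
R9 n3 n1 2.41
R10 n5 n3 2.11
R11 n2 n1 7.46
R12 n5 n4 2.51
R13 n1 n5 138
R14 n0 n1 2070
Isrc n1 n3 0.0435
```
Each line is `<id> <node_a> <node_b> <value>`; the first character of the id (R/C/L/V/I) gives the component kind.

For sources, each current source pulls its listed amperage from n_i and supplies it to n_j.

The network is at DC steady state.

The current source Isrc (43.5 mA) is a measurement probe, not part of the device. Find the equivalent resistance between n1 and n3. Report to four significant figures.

R_eq = 1.272 Ω

MNA unknowns: 5 node voltages V₁..V_5
R1: Y=0.2119 on G[1,3]
R2: Y=0.0002755 on G[3,1]
R3: Y=0.006757 on G[2,3]
R4: Y=0.01499 on G[1,2]
R5: Y=0.0001608 on G[0,5]
R6: Y=0.4237 on G[4,1]
R7: Y=0.06173 on G[5,3]
R8: Y=0.0007246 on G[4,1]
R9: Y=0.4149 on G[3,1]
R10: Y=0.4739 on G[5,3]
R11: Y=0.1340 on G[2,1]
R12: Y=0.3984 on G[5,4]
R13: Y=0.007246 on G[1,5]
R14: Y=0.0004831 on G[0,1]
Isrc: z[1]−=0.0435, z[3]+=0.0435
solve → V1=-0.009891, V2=-0.007490, V3=0.04546, V4=0.009288, V5=0.02972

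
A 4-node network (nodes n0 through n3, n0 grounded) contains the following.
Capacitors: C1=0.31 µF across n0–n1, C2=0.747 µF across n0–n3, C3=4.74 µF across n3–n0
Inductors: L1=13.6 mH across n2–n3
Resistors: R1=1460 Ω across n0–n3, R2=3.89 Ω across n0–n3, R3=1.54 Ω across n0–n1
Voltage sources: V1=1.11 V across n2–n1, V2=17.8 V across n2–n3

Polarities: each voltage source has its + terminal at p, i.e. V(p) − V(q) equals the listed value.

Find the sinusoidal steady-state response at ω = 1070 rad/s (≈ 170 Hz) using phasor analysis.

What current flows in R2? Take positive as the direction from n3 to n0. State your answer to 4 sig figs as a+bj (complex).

-3.071+0.01943j A

MNA unknowns: 3 node voltages V₁..V_3 plus 2 source currents (V1, V2)
C1: Y=0.000+0.0003317j on G[0,1]
C2: Y=0.000+0.0007993j on G[0,3]
L1: Y=0.000-0.06872j on G[2,3]
C3: Y=0.000+0.005072j on G[3,0]
R1: Y=0.0006849+0.000j on G[0,3]
R2: Y=0.2571+0.000j on G[0,3]
R3: Y=0.6494+0.000j on G[0,1]
V1: row V2−V1=1.11, i_V1 at 2,1
V2: row V2−V3=17.8, i_V2 at 2,3
solve → V1=4.743+0.07559j, V2=5.853+0.07559j, V3=-11.95+0.07559j
aux → i_V1=3.080+0.05066j, i_V2=-3.080+1.173j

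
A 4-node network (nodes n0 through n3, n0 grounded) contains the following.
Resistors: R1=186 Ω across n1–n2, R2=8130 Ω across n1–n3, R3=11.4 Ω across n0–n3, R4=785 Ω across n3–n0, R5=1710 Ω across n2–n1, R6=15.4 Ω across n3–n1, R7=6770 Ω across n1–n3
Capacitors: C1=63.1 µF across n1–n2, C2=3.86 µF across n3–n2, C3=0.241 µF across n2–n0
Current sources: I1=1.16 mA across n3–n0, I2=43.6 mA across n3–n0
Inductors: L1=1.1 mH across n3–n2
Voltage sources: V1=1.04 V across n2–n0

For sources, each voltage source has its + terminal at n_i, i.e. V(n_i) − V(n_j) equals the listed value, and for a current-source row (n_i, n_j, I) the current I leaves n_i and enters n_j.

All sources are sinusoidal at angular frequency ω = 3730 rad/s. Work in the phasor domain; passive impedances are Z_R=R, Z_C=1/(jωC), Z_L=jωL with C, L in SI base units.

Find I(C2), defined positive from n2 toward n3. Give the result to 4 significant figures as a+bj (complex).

Apply KCL at each of the 3 non-ground nodes and solve the resulting linear system.
Node n1: branches {R1, R2, C1, R5, R6, R7} → V_1 = 0.9069+0.04380j
Node n2: branches {R1, C1, C2, R5, C3, L1, V1} → V_2 = 1.040+0.000j
Node n3: branches {R2, C2, R3, R4, R6, R7, I1, I2, L1} → V_3 = 0.7366-0.4326j
Source currents: i(V1)=-0.1103+0.03757j

-0.006229+0.004368j A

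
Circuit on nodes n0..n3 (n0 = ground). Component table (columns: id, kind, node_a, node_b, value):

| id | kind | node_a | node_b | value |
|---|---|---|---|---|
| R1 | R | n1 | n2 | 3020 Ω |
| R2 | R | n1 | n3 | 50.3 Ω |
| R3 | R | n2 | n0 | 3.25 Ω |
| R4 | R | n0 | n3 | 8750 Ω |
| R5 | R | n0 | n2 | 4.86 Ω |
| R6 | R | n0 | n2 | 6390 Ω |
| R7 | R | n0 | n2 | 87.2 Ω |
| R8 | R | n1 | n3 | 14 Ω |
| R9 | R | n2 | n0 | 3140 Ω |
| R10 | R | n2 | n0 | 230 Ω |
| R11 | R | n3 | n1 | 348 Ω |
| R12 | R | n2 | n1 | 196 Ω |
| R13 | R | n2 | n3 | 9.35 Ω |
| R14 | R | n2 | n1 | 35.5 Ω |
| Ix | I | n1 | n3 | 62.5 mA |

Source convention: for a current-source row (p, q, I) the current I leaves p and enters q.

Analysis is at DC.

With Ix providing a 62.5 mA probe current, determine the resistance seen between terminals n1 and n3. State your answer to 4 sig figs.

R_eq = 8.350 Ω

MNA unknowns: 3 node voltages V₁..V_3
R1: Y=0.0003311 on G[1,2]
R2: Y=0.01988 on G[1,3]
R3: Y=0.3077 on G[2,0]
R4: Y=0.0001143 on G[0,3]
R5: Y=0.2058 on G[0,2]
R6: Y=0.0001565 on G[0,2]
R7: Y=0.01147 on G[0,2]
R8: Y=0.07143 on G[1,3]
R9: Y=0.0003185 on G[2,0]
R10: Y=0.004348 on G[2,0]
R11: Y=0.002874 on G[3,1]
R12: Y=0.005102 on G[2,1]
R13: Y=0.1070 on G[2,3]
R14: Y=0.02817 on G[2,1]
Ix: z[1]−=0.0625, z[3]+=0.0625
solve → V1=-0.3972, V2=-2.689e-05, V3=0.1246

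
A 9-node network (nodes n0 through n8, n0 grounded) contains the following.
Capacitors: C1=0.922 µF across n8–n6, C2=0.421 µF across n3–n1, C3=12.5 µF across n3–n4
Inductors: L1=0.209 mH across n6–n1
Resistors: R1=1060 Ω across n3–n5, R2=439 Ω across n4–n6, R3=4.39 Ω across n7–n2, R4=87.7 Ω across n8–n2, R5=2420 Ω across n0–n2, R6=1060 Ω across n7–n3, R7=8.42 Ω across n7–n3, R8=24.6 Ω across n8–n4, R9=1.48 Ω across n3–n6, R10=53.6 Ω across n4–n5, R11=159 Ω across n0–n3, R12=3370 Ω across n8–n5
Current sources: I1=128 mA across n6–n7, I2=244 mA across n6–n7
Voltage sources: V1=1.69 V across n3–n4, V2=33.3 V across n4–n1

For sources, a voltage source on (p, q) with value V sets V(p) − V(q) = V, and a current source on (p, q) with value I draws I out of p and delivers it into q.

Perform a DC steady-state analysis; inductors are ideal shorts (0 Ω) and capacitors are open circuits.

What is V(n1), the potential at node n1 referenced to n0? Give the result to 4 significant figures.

MNA unknowns: 8 node voltages V₁..V_8 plus 3 source currents (L1, V1, V2)
C1: Y=0.000 on G[8,6]
L1: row V6−V1=0, i_L1 at 6,1
C2: Y=0.000 on G[3,1]
R1: Y=0.0009434 on G[3,5]
R2: Y=0.002278 on G[4,6]
R3: Y=0.2278 on G[7,2]
I1: z[6]−=0.128, z[7]+=0.128
C3: Y=0.000 on G[3,4]
R4: Y=0.01140 on G[8,2]
R5: Y=0.0004132 on G[0,2]
R6: Y=0.0009434 on G[7,3]
R7: Y=0.1188 on G[7,3]
R8: Y=0.04065 on G[8,4]
R9: Y=0.6757 on G[3,6]
R10: Y=0.01866 on G[4,5]
R11: Y=0.006289 on G[0,3]
R12: Y=0.0002967 on G[8,5]
I2: z[6]−=0.244, z[7]+=0.244
V1: row V3−V4=1.69, i_V1 at 3,4
V2: row V4−V1=33.3, i_V2 at 4,1
solve → V1=-35.15, V2=2.446, V3=-0.1607, V4=-1.851, V5=-1.757, V6=-35.15, V7=2.618, V8=-0.9143
aux → i_L1=23.35, i_V1=-23.31, i_V2=-23.35

-35.15 V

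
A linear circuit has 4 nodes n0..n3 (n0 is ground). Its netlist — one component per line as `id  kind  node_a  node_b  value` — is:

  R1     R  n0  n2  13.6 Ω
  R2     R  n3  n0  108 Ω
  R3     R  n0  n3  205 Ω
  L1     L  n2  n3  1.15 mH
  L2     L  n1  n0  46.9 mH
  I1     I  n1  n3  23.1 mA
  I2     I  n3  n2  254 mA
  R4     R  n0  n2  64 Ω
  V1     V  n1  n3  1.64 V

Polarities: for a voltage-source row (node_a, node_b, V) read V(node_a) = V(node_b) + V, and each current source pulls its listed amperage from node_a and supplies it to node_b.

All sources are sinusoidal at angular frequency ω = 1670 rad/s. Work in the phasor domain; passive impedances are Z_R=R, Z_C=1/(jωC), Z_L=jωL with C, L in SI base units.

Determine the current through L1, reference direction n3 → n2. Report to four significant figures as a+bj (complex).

Apply KCL at each of the 3 non-ground nodes and solve the resulting linear system.
Node n1: branches {L2, I1, V1} → V_1 = 1.627-0.2151j
Node n2: branches {R1, L1, I2, R4} → V_2 = 0.03284+0.2671j
Node n3: branches {R2, R3, L1, I1, I2, V1} → V_3 = -0.01289-0.2151j
Source currents: i(V1)=-0.02035+0.02077j

-0.2511+0.02381j A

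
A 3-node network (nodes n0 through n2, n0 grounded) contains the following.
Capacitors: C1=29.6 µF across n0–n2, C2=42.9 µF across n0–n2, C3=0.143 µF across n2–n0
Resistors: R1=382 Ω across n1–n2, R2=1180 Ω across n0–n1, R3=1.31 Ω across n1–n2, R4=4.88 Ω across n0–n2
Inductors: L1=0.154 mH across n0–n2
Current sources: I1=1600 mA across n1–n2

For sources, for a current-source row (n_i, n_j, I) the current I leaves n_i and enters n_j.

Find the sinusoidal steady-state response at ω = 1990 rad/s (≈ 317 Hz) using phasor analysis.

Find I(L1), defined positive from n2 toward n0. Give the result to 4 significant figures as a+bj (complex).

Element admittances at ω=1990 rad/s:
  Y(C1) = 0.000+0.05890j S between n0,n2
  Y(R1) = 0.002618+0.000j S between n1,n2
  Y(C2) = 0.000+0.08537j S between n0,n2
  Y(R2) = 0.0008475+0.000j S between n0,n1
  Y(L1) = 0.000-3.263j S between n0,n2
  Y(C3) = 0.000+0.0002846j S between n2,n0
  Y(R3) = 0.7634+0.000j S between n1,n2
  Y(R4) = 0.2049+0.000j S between n0,n2
  I1: injects 1.6 A into n2 (from n1)
Assemble and solve the 2×2 MNA system:
  V(n1)=-2.086+0.0005639j  V(n2)=3.725e-05+0.0005646j

0.001842-0.0001216j A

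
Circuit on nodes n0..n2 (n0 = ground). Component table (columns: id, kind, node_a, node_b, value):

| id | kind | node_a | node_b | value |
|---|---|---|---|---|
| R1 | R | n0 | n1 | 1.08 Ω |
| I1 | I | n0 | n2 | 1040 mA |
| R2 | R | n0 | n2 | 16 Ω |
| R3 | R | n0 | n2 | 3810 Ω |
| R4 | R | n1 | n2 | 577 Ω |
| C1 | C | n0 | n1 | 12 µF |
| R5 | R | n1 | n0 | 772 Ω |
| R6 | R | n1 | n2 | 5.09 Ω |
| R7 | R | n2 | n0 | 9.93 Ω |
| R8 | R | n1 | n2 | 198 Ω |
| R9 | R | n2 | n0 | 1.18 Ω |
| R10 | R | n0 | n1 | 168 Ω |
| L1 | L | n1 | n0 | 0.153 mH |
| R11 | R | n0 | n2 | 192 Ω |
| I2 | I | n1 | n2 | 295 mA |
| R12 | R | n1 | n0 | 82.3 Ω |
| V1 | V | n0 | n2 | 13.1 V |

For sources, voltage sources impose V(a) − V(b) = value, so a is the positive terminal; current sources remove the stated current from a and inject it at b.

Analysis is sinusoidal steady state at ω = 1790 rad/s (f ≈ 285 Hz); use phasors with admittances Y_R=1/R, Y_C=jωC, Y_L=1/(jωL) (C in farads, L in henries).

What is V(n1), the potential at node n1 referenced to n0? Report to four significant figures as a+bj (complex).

-0.2343-0.7406j V

MNA unknowns: 2 node voltages V₁..V_2 plus 1 source current (V1)
R1: Y=0.9259+0.000j on G[0,1]
I1: z[0]−=1.04, z[2]+=1.04
R2: Y=0.06250+0.000j on G[0,2]
R3: Y=0.0002625+0.000j on G[0,2]
R4: Y=0.001733+0.000j on G[1,2]
C1: Y=0.000+0.02148j on G[0,1]
R5: Y=0.001295+0.000j on G[1,0]
R6: Y=0.1965+0.000j on G[1,2]
R7: Y=0.1007+0.000j on G[2,0]
R8: Y=0.005051+0.000j on G[1,2]
R9: Y=0.8475+0.000j on G[2,0]
R10: Y=0.005952+0.000j on G[0,1]
L1: Y=0.000-3.651j on G[1,0]
R11: Y=0.005208+0.000j on G[0,2]
I2: z[1]−=0.295, z[2]+=0.295
R12: Y=0.01215+0.000j on G[1,0]
V1: row V0−V2=13.1, i_V1 at 0,2
solve → V1=-0.2343-0.7406j, V2=-13.10+0.000j
aux → i_V1=-17.26+0.1505j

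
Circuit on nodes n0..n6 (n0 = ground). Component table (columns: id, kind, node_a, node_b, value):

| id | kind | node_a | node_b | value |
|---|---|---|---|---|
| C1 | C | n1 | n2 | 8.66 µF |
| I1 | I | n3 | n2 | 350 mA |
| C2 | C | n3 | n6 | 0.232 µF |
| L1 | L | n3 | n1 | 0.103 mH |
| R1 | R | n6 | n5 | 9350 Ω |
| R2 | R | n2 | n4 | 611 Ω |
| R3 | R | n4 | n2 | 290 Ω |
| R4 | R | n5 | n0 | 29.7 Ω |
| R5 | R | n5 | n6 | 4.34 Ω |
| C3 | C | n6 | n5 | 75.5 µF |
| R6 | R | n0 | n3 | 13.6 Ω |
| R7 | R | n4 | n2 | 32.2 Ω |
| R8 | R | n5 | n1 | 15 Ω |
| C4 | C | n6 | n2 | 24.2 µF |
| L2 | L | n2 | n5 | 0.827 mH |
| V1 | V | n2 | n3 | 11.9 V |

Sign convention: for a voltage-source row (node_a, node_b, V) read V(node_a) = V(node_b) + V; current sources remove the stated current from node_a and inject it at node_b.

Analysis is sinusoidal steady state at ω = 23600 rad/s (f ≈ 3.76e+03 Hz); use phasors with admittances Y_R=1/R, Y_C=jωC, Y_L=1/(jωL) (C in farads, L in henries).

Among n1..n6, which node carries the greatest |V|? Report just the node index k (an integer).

1

Apply KCL at each of the 6 non-ground nodes and solve the resulting linear system.
Node n1: branches {C1, L1, R8} → V_1 = -14.59+5.851j
Node n2: branches {C1, I1, R2, R3, R7, C4, L2, V1} → V_2 = 8.196-1.453j
Node n3: branches {I1, C2, L1, R6, V1} → V_3 = -3.704-1.453j
Node n4: branches {R2, R3, R7} → V_4 = 8.196-1.453j
Node n5: branches {R1, R4, R5, C3, R8, L2} → V_5 = 8.090+3.173j
Node n6: branches {C2, R1, R5, C3, C4} → V_6 = 8.198+2.053j
Source currents: i(V1)=-2.908-4.650j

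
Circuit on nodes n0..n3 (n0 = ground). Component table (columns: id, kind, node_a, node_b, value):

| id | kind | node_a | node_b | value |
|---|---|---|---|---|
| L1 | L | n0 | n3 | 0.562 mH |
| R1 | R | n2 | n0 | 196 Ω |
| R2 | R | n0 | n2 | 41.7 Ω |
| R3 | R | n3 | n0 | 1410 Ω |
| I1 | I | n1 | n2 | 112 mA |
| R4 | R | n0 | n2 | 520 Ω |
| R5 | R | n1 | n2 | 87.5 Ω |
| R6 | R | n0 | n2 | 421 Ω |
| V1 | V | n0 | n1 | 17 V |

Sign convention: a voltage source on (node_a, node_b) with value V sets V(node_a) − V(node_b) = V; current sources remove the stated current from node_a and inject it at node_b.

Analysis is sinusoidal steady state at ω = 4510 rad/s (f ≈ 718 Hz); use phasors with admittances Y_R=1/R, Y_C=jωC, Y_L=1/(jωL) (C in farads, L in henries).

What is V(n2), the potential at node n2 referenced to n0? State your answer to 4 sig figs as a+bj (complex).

Element admittances at ω=4510 rad/s:
  Y(L1) = 0.000-0.3945j S between n0,n3
  Y(R1) = 0.005102+0.000j S between n2,n0
  Y(R2) = 0.02398+0.000j S between n0,n2
  Y(R3) = 0.0007092+0.000j S between n3,n0
  I1: injects 0.112 A into n2 (from n1)
  Y(R4) = 0.001923+0.000j S between n0,n2
  Y(R5) = 0.01143+0.000j S between n1,n2
  Y(R6) = 0.002375+0.000j S between n0,n2
  V1: constraint V(n0)−V(n1) = 17
Assemble and solve the 4×4 MNA system:
  V(n1)=-17.00+0.000j  V(n2)=-1.836+0.000j  V(n3)=0.000+0.000j
  i(V1)=-0.06130+0.000j

-1.836+0.000j V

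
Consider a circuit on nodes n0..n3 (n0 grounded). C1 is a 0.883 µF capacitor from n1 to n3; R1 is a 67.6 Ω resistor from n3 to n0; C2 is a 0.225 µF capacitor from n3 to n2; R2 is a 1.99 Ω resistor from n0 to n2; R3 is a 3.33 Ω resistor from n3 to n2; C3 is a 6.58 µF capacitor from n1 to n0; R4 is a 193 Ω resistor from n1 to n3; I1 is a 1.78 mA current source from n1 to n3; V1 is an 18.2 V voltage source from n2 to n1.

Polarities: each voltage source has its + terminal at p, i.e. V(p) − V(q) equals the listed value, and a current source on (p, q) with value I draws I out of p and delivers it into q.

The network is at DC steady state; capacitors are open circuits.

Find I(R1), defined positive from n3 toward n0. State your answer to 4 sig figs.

MNA unknowns: 3 node voltages V₁..V_3 plus 1 source current (V1)
C1: Y=0.000 on G[1,3]
R1: Y=0.01479 on G[3,0]
C2: Y=0.000 on G[3,2]
R2: Y=0.5025 on G[0,2]
R3: Y=0.3003 on G[3,2]
C3: Y=0.000 on G[1,0]
R4: Y=0.005181 on G[1,3]
I1: z[1]−=0.00178, z[3]+=0.00178
V1: row V2−V1=18.2, i_V1 at 2,1
solve → V1=-18.19, V2=0.008272, V3=-0.2810
aux → i_V1=-0.09102

-0.004157 A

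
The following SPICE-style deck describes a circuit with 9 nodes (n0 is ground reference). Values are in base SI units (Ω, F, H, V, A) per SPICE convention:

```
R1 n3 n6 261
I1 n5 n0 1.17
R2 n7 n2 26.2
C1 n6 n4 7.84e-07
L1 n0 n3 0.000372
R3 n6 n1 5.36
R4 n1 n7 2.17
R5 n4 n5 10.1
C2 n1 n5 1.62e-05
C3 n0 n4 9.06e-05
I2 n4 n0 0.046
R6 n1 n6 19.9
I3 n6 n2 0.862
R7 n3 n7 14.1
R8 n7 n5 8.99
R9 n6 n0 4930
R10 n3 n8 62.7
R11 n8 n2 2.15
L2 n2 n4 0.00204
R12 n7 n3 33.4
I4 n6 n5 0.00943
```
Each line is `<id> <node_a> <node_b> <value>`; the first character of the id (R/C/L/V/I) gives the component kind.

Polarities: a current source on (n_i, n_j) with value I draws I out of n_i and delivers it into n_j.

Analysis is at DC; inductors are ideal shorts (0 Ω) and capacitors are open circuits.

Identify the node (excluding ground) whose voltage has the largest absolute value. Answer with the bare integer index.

6

Element admittances at DC:
  Y(R1) = 0.003831 S between n3,n6
  I1: injects 1.17 A into n0 (from n5)
  Y(R2) = 0.03817 S between n7,n2
  Y(C1) = 0.000 S between n6,n4
  L1: short n0↔n3 (DC inductor)
  Y(R3) = 0.1866 S between n6,n1
  Y(R4) = 0.4608 S between n1,n7
  Y(R5) = 0.09901 S between n4,n5
  Y(C2) = 0.000 S between n1,n5
  Y(C3) = 0.000 S between n0,n4
  I2: injects 0.046 A into n0 (from n4)
  Y(R6) = 0.05025 S between n1,n6
  I3: injects 0.862 A into n2 (from n6)
  Y(R7) = 0.07092 S between n3,n7
  Y(R8) = 0.1112 S between n7,n5
  Y(R9) = 0.0002028 S between n6,n0
  Y(R10) = 0.01595 S between n3,n8
  Y(R11) = 0.4651 S between n8,n2
  L2: short n2↔n4 (DC inductor)
  Y(R12) = 0.02994 S between n7,n3
  I4: injects 0.00943 A into n5 (from n6)
Assemble and solve the 10×10 MNA system:
  V(n1)=-12.21  V(n2)=-6.390  V(n3)=0.000  V(n4)=-6.390  V(n5)=-14.06  V(n6)=-15.62  V(n7)=-10.45  V(n8)=-6.178
  i(L1)=1.213  i(L2)=0.8054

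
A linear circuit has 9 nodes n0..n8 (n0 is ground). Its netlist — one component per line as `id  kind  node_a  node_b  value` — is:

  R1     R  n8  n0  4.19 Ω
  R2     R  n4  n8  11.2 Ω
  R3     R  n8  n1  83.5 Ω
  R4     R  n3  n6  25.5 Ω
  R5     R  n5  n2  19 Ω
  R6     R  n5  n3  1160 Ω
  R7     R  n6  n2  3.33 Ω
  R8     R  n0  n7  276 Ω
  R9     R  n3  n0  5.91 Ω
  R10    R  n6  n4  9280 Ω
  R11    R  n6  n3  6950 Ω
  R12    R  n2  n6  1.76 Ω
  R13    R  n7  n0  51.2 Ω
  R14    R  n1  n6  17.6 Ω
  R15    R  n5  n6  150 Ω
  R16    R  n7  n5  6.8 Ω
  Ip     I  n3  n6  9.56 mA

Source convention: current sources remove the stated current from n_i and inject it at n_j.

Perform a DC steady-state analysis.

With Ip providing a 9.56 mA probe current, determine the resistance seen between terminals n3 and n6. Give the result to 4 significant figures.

Apply KCL at each of the 8 non-ground nodes and solve the resulting linear system.
Node n1: branches {R3, R14} → V_1 = 0.1139
Node n2: branches {R5, R7, R12} → V_2 = 0.1347
Node n3: branches {R4, R6, R9, R11, Ip} → V_3 = -0.01953
Node n4: branches {R2, R10} → V_4 = 0.005659
Node n5: branches {R5, R6, R15, R16} → V_5 = 0.09958
Node n6: branches {R4, R7, R10, R11, R12, R14, R15, Ip} → V_6 = 0.1368
Node n7: branches {R8, R13, R16} → V_7 = 0.08603
Node n8: branches {R1, R2, R3} → V_8 = 0.005500

R_eq = 16.35 Ω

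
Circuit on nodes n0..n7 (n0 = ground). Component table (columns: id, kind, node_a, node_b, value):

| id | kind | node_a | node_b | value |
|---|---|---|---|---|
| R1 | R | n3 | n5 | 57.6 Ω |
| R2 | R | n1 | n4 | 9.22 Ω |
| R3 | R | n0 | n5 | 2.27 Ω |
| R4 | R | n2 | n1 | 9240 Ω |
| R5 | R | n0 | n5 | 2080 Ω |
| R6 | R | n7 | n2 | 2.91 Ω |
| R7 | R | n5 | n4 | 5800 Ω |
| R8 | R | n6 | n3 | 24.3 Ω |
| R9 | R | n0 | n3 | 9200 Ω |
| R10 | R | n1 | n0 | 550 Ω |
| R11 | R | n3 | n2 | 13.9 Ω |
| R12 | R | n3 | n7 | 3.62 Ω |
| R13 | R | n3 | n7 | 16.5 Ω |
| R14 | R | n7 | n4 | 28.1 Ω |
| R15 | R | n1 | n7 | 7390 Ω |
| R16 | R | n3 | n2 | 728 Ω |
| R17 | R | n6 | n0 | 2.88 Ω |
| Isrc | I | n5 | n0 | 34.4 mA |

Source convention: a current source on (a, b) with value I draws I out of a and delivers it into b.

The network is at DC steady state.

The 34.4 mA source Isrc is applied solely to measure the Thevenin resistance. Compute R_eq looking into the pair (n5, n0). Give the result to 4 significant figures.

Apply KCL at each of the 7 non-ground nodes and solve the resulting linear system.
Node n1: branches {R2, R4, R10, R15} → V_1 = -0.02238
Node n2: branches {R4, R6, R11, R16} → V_2 = -0.02365
Node n3: branches {R1, R8, R9, R11, R12, R13, R16} → V_3 = -0.02371
Node n4: branches {R2, R7, R14} → V_4 = -0.02276
Node n5: branches {R1, R3, R5, R7, Isrc} → V_5 = -0.07593
Node n6: branches {R8, R17} → V_6 = -0.002513
Node n7: branches {R6, R12, R13, R14, R15} → V_7 = -0.02363

R_eq = 2.207 Ω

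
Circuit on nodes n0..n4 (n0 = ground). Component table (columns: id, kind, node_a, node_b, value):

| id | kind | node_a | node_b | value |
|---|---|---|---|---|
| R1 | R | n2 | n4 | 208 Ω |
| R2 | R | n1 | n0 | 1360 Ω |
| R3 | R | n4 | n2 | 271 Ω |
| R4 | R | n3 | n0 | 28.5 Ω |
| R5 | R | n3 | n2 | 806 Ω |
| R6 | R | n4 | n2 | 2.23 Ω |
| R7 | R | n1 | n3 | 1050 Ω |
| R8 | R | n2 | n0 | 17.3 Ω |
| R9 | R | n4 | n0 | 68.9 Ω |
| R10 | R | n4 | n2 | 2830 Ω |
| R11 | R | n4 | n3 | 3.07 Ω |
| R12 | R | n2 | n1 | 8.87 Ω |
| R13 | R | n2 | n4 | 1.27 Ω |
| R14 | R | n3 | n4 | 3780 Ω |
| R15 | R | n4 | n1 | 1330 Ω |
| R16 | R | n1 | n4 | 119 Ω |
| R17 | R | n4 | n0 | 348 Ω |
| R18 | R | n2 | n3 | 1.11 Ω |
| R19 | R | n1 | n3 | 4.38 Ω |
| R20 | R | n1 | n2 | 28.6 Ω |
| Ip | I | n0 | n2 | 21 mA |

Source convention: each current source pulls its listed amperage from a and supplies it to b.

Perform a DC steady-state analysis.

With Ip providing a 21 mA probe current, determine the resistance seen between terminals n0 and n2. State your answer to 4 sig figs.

Apply KCL at each of the 4 non-ground nodes and solve the resulting linear system.
Node n1: branches {R2, R7, R12, R15, R16, R19, R20} → V_1 = 0.1877
Node n2: branches {R1, R3, R5, R6, R8, R10, R12, R13, R18, R20, Ip} → V_2 = 0.1915
Node n3: branches {R4, R5, R7, R11, R14, R18, R19} → V_3 = 0.1857
Node n4: branches {R1, R3, R6, R9, R10, R11, R13, R14, R15, R16, R17} → V_4 = 0.1883

R_eq = 9.121 Ω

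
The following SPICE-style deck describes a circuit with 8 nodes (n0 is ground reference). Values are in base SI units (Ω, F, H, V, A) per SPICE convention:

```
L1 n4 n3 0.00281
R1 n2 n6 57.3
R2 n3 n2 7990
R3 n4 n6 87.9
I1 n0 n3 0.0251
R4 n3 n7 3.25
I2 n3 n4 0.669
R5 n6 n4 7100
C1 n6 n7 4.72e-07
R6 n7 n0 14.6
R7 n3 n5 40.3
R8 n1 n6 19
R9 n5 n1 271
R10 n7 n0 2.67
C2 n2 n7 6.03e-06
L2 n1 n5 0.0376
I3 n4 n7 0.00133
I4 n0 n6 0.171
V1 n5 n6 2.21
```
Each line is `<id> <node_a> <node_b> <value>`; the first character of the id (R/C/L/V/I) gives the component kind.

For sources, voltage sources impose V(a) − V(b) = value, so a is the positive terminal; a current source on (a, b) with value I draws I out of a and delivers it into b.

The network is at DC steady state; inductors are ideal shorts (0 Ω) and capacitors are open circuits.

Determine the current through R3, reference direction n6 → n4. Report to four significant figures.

0.03625 A

Element admittances at DC:
  L1: short n4↔n3 (DC inductor)
  Y(R1) = 0.01745 S between n2,n6
  Y(R2) = 0.0001252 S between n3,n2
  Y(R3) = 0.01138 S between n4,n6
  I1: injects 0.0251 A into n3 (from n0)
  Y(R4) = 0.3077 S between n3,n7
  I2: injects 0.669 A into n4 (from n3)
  Y(R5) = 0.0001408 S between n6,n4
  Y(C1) = 0.000 S between n6,n7
  Y(R6) = 0.06849 S between n7,n0
  Y(R7) = 0.02481 S between n3,n5
  Y(R8) = 0.05263 S between n1,n6
  Y(R9) = 0.003690 S between n5,n1
  Y(R10) = 0.3745 S between n7,n0
  Y(C2) = 0.000 S between n2,n7
  L2: short n1↔n5 (DC inductor)
  I3: injects 0.00133 A into n7 (from n4)
  I4: injects 0.171 A into n6 (from n0)
  V1: constraint V(n5)−V(n6) = 2.21
Assemble and solve the 10×10 MNA system:
  V(n1)=6.472  V(n2)=4.239  V(n3)=1.076  V(n4)=1.076  V(n5)=6.472  V(n6)=4.262  V(n7)=0.4426
  i(L1)=0.7044  i(L2)=-0.1163  i(V1)=-0.2502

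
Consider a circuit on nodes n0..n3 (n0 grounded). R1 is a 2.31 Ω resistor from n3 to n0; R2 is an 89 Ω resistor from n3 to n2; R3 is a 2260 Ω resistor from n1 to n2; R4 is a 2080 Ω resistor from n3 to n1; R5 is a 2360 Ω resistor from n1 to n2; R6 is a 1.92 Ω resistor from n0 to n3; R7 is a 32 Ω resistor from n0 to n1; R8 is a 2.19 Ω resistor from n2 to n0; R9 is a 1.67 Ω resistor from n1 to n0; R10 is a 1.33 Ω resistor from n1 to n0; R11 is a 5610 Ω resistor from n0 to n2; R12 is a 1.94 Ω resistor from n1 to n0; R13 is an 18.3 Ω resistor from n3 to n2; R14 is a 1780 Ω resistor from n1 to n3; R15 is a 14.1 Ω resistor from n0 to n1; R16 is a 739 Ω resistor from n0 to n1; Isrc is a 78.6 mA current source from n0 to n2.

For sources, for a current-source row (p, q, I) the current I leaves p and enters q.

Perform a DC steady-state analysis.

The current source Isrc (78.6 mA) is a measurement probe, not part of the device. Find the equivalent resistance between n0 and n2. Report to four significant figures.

R_eq = 1.926 Ω

Element admittances at DC:
  Y(R1) = 0.4329 S between n3,n0
  Y(R2) = 0.01124 S between n3,n2
  Y(R3) = 0.0004425 S between n1,n2
  Y(R4) = 0.0004808 S between n3,n1
  Y(R5) = 0.0004237 S between n1,n2
  Y(R6) = 0.5208 S between n0,n3
  Y(R7) = 0.03125 S between n0,n1
  Y(R8) = 0.4566 S between n2,n0
  Y(R9) = 0.5988 S between n1,n0
  Y(R10) = 0.7519 S between n1,n0
  Y(R11) = 0.0001783 S between n0,n2
  Y(R12) = 0.5155 S between n1,n0
  Y(R13) = 0.05464 S between n3,n2
  Y(R14) = 0.0005618 S between n1,n3
  Y(R15) = 0.07092 S between n0,n1
  Y(R16) = 0.001353 S between n0,n1
  Isrc: injects 0.0786 A into n2 (from n0)
Assemble and solve the 3×3 MNA system:
  V(n1)=7.167e-05  V(n2)=0.1514  V(n3)=0.009770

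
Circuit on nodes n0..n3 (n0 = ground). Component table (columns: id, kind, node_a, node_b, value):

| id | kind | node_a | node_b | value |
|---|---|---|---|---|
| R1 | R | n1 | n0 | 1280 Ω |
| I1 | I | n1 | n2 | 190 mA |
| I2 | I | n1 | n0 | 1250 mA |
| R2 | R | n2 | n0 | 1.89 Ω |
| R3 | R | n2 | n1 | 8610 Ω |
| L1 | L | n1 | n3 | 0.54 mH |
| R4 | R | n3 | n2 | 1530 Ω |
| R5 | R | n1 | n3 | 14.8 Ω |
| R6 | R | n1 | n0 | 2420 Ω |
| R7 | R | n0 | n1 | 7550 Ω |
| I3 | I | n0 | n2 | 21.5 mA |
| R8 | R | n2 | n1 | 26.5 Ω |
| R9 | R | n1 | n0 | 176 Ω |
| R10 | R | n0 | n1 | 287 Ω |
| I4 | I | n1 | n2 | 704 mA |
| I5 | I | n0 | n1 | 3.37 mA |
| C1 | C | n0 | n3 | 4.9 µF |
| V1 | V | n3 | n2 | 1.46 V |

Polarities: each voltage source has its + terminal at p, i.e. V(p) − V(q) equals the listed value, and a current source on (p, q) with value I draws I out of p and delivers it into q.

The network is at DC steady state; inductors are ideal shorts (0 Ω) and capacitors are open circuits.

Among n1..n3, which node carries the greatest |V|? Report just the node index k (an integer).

Element admittances at DC:
  Y(R1) = 0.0007813 S between n1,n0
  I1: injects 0.19 A into n2 (from n1)
  I2: injects 1.25 A into n0 (from n1)
  Y(R2) = 0.5291 S between n2,n0
  Y(R3) = 0.0001161 S between n2,n1
  L1: short n1↔n3 (DC inductor)
  Y(R4) = 0.0006536 S between n3,n2
  Y(R5) = 0.06757 S between n1,n3
  Y(R6) = 0.0004132 S between n1,n0
  Y(R7) = 0.0001325 S between n0,n1
  I3: injects 0.0215 A into n2 (from n0)
  Y(R8) = 0.03774 S between n2,n1
  Y(R9) = 0.005682 S between n1,n0
  Y(R10) = 0.003484 S between n0,n1
  I4: injects 0.704 A into n2 (from n1)
  I5: injects 0.00337 A into n1 (from n0)
  Y(C1) = 0.000 S between n0,n3
  V1: constraint V(n3)−V(n2) = 1.46
Assemble and solve the 5×5 MNA system:
  V(n1)=-0.8389  V(n2)=-2.299  V(n3)=-0.8389
  i(L1)=-2.187  i(V1)=-2.188

2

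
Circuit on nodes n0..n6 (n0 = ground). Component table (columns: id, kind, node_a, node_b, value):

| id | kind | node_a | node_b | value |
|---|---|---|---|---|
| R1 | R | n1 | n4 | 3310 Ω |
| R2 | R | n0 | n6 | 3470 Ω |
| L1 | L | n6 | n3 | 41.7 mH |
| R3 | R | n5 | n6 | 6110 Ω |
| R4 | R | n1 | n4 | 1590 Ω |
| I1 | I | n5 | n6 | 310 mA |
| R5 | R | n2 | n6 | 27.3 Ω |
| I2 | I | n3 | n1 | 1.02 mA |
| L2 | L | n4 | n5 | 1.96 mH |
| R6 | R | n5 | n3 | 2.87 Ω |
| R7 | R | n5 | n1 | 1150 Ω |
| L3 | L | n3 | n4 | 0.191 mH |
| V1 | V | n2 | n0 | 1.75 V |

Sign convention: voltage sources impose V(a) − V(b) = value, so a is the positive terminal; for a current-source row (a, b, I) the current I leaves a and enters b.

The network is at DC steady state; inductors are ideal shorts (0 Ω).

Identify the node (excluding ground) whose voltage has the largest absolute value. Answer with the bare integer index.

1

MNA unknowns: 6 node voltages V₁..V_6 plus 4 source currents (L1, L2, L3, V1)
R1: Y=0.0003021 on G[1,4]
R2: Y=0.0002882 on G[0,6]
L1: row V6−V3=0, i_L1 at 6,3
R3: Y=0.0001637 on G[5,6]
R4: Y=0.0006289 on G[1,4]
I1: z[5]−=0.31, z[6]+=0.31
R5: Y=0.03663 on G[2,6]
I2: z[3]−=0.00102, z[1]+=0.00102
L2: row V4−V5=0, i_L2 at 4,5
R6: Y=0.3484 on G[5,3]
R7: Y=0.0008696 on G[5,1]
L3: row V3−V4=0, i_L3 at 3,4
V1: row V2−V0=1.75, i_V1 at 2,0
solve → V1=2.303, V2=1.750, V3=1.736, V4=1.736, V5=1.736, V6=1.736
aux → i_L1=0.3100, i_L2=0.3095, i_L3=0.3090, i_V1=-0.0005004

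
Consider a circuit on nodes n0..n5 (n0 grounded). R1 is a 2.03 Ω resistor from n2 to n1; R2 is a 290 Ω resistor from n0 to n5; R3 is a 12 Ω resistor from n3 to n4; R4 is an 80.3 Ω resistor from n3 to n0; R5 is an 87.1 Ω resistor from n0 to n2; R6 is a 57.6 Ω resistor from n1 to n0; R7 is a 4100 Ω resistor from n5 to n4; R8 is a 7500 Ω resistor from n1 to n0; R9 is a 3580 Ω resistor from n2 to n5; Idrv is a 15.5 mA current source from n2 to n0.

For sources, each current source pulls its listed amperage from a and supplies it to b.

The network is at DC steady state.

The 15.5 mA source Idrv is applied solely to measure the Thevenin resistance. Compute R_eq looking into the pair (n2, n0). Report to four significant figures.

MNA unknowns: 5 node voltages V₁..V_5
R1: Y=0.4926 on G[2,1]
R2: Y=0.003448 on G[0,5]
R3: Y=0.08333 on G[3,4]
R4: Y=0.01245 on G[3,0]
R5: Y=0.01148 on G[0,2]
R6: Y=0.01736 on G[1,0]
R7: Y=0.0002439 on G[5,4]
R8: Y=0.0001333 on G[1,0]
R9: Y=0.0002793 on G[2,5]
Idrv: z[2]−=0.0155, z[0]+=0.0155
solve → V1=-0.5227, V2=-0.5413, V3=-0.0007302, V4=-0.0008393, V5=-0.03812

R_eq = 34.92 Ω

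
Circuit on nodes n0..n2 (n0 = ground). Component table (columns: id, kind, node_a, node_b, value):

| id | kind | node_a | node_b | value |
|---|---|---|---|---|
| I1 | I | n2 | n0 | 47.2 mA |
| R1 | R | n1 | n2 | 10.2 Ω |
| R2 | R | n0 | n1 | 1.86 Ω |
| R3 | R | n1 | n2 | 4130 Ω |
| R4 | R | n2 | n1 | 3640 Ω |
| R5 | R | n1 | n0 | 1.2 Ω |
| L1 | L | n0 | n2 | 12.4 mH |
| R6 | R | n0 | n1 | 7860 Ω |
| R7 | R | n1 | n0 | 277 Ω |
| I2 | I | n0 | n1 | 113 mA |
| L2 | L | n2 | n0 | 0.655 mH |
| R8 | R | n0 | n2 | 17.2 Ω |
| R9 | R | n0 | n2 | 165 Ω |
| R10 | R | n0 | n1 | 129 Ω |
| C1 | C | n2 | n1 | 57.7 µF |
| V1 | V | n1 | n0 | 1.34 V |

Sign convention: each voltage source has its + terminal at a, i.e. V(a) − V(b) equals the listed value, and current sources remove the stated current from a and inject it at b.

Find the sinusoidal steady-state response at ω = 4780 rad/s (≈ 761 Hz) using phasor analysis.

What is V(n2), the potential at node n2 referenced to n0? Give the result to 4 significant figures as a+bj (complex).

-0.2831+2.166j V

MNA unknowns: 2 node voltages V₁..V_2 plus 1 source current (V1)
I1: z[2]−=0.0472, z[0]+=0.0472
R1: Y=0.09804+0.000j on G[1,2]
R2: Y=0.5376+0.000j on G[0,1]
R3: Y=0.0002421+0.000j on G[1,2]
R4: Y=0.0002747+0.000j on G[2,1]
R5: Y=0.8333+0.000j on G[1,0]
L1: Y=0.000-0.01687j on G[0,2]
R6: Y=0.0001272+0.000j on G[0,1]
R7: Y=0.003610+0.000j on G[1,0]
I2: z[0]−=0.113, z[1]+=0.113
L2: Y=0.000-0.3194j on G[2,0]
R8: Y=0.05814+0.000j on G[0,2]
R9: Y=0.006061+0.000j on G[0,2]
R10: Y=0.007752+0.000j on G[0,1]
C1: Y=0.000+0.2758j on G[2,1]
V1: row V1−V0=1.34, i_V1 at 1,0
solve → V1=1.340+0.000j, V2=-0.2831+2.166j
aux → i_V1=-2.497-0.2342j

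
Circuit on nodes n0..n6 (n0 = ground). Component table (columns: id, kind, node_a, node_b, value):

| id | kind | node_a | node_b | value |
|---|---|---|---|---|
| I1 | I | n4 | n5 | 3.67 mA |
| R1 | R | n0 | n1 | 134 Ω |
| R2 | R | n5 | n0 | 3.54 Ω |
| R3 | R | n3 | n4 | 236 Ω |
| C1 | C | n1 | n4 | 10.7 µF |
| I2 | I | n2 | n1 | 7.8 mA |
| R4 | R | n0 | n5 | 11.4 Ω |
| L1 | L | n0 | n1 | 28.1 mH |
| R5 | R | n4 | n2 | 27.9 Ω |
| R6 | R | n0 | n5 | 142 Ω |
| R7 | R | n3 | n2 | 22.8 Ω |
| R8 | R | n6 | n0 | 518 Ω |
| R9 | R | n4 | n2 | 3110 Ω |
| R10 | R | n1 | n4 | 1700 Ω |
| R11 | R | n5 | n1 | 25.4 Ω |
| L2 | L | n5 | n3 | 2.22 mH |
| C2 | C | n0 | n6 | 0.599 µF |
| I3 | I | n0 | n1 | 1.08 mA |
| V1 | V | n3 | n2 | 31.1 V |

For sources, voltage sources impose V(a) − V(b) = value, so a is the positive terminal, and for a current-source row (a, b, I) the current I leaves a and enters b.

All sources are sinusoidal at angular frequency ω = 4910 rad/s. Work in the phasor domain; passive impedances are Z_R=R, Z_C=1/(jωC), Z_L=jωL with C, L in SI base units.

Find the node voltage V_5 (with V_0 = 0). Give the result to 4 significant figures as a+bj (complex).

0.3058-0.1608j V

Element admittances at ω=4910 rad/s:
  I1: injects 0.00367 A into n5 (from n4)
  Y(R1) = 0.007463+0.000j S between n0,n1
  Y(R2) = 0.2825+0.000j S between n5,n0
  Y(R3) = 0.004237+0.000j S between n3,n4
  Y(C1) = 0.000+0.05254j S between n1,n4
  I2: injects 0.0078 A into n1 (from n2)
  Y(R4) = 0.08772+0.000j S between n0,n5
  Y(L1) = 0.000-0.007248j S between n0,n1
  Y(R5) = 0.03584+0.000j S between n4,n2
  Y(R6) = 0.007042+0.000j S between n0,n5
  Y(R7) = 0.04386+0.000j S between n3,n2
  Y(R8) = 0.001931+0.000j S between n6,n0
  Y(R9) = 0.0003215+0.000j S between n4,n2
  Y(R10) = 0.0005882+0.000j S between n1,n4
  Y(R11) = 0.03937+0.000j S between n5,n1
  Y(L2) = 0.000-0.09174j S between n5,n3
  Y(C2) = 0.000+0.002941j S between n0,n6
  I3: injects 0.00108 A into n1 (from n0)
  V1: constraint V(n3)−V(n2) = 31.1
Assemble and solve the 7×7 MNA system:
  V(n1)=-11.94-3.470j  V(n2)=-31.55+6.313j  V(n3)=-0.4532+6.313j  V(n4)=-13.40+8.037j  V(n5)=0.3058-0.1608j  V(n6)=0.000+0.000j
  i(V1)=-2.013-0.06233j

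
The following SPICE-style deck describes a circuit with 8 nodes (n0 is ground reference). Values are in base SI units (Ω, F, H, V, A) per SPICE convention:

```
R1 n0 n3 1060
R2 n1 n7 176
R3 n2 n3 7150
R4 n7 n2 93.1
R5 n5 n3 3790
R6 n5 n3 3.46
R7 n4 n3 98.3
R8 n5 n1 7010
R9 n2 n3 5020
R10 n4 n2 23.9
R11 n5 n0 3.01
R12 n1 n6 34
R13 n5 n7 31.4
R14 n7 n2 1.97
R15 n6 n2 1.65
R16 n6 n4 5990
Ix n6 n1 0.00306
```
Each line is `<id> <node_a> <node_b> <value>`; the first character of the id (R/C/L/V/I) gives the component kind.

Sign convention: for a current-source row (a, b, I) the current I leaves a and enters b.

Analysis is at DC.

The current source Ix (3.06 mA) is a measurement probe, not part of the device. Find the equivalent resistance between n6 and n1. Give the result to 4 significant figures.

R_eq = 28.48 Ω

Apply KCL at each of the 7 non-ground nodes and solve the resulting linear system.
Node n1: branches {R2, R8, R12, Ix} → V_1 = 0.08526
Node n2: branches {R3, R4, R9, R10, R14, R15} → V_2 = -0.001050
Node n3: branches {R1, R3, R5, R6, R7, R9} → V_3 = -2.999e-05
Node n4: branches {R7, R10, R16} → V_4 = -0.0008539
Node n5: branches {R5, R6, R8, R11, R13} → V_5 = 8.515e-08
Node n6: branches {R12, R15, R16, Ix} → V_6 = -0.001870
Node n7: branches {R2, R4, R13, R14} → V_7 = -0.0001078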